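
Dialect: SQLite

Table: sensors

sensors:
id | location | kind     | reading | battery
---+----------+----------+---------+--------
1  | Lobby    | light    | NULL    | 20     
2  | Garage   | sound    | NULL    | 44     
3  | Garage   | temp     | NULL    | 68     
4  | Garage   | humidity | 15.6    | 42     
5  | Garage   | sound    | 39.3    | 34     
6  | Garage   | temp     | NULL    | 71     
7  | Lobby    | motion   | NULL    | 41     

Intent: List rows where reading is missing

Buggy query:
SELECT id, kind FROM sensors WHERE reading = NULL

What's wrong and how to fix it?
Bug: Comparing to NULL with '=' never matches; NULL = NULL is unknown, not true

Fix: Replace '= NULL' with 'IS NULL'

Corrected query:
SELECT id, kind FROM sensors WHERE reading IS NULL

Result:
id | kind  
---+-------
1  | light 
2  | sound 
3  | temp  
6  | temp  
7  | motion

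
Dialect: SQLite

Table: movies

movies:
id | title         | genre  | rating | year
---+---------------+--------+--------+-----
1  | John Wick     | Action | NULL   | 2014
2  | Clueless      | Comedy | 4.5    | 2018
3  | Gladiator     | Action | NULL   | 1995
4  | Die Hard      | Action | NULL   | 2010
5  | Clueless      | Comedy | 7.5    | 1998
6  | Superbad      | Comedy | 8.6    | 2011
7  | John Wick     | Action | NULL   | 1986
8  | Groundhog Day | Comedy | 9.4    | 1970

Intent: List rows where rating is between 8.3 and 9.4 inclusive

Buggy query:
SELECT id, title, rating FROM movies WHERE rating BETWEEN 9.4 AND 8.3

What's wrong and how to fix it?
Bug: BETWEEN expects the lower bound first; with 9.4 AND 8.3 the range is empty

Fix: Write BETWEEN 8.3 AND 9.4

Corrected query:
SELECT id, title, rating FROM movies WHERE rating BETWEEN 8.3 AND 9.4

Result:
id | title         | rating
---+---------------+-------
6  | Superbad      | 8.6   
8  | Groundhog Day | 9.4   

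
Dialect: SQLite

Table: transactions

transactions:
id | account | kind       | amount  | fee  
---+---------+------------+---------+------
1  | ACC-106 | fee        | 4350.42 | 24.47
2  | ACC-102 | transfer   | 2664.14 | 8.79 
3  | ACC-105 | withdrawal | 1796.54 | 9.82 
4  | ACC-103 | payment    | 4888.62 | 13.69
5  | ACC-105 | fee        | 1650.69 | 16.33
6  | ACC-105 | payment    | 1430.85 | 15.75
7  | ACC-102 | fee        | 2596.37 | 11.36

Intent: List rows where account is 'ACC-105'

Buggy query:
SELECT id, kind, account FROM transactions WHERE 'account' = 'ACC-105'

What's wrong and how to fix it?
Bug: Single quotes denote string literals in SQL; the column name is being compared as a constant string

Fix: Remove the quotes around the column name (or use double quotes for an identifier)

Corrected query:
SELECT id, kind, account FROM transactions WHERE account = 'ACC-105'

Result:
id | kind       | account
---+------------+--------
3  | withdrawal | ACC-105
5  | fee        | ACC-105
6  | payment    | ACC-105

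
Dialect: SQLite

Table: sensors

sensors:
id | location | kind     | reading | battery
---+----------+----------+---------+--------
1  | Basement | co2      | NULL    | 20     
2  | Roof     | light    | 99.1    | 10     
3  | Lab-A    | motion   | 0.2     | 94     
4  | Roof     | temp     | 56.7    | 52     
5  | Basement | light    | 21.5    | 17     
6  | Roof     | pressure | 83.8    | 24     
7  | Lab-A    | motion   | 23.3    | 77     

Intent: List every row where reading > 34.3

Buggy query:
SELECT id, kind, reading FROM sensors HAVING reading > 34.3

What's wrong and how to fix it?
Bug: HAVING filters the output of aggregation, but this query has no GROUP BY and no aggregate functions, so SQLite rejects it (HAVING clause on a non-aggregate query); the condition here is per row

Fix: Replace HAVING with WHERE since the condition applies to individual rows

Corrected query:
SELECT id, kind, reading FROM sensors WHERE reading > 34.3

Result:
id | kind     | reading
---+----------+--------
2  | light    | 99.1   
4  | temp     | 56.7   
6  | pressure | 83.8   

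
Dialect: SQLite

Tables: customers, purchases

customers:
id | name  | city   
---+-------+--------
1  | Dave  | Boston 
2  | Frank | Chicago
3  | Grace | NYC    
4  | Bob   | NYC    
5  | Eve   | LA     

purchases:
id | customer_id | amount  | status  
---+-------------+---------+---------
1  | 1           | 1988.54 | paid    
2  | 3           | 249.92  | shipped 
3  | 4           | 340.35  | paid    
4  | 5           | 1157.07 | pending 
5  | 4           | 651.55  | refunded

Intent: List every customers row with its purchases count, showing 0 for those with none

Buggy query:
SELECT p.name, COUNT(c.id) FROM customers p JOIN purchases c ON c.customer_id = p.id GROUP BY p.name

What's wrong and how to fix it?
Bug: INNER JOIN drops customers rows that have no matching purchases rows

Fix: Switch to LEFT JOIN to retain unmatched parent rows

Corrected query:
SELECT p.name, COUNT(c.id) FROM customers p LEFT JOIN purchases c ON c.customer_id = p.id GROUP BY p.name

Result:
name  | COUNT(c.id)
------+------------
Bob   | 2          
Dave  | 1          
Eve   | 1          
Frank | 0          
Grace | 1          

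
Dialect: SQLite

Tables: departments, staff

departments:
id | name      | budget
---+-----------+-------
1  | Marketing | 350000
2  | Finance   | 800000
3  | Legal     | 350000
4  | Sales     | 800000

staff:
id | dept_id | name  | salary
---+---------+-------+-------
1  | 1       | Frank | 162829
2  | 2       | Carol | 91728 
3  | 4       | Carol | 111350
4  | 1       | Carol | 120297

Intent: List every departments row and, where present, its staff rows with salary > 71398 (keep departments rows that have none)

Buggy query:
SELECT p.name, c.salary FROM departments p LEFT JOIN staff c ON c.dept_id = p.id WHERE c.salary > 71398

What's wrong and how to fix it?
Bug: Filtering c.salary in WHERE discards the NULL rows produced by LEFT JOIN, turning it into an inner join

Fix: Put 'c.salary > 71398' in the JOIN's ON clause instead of WHERE

Corrected query:
SELECT p.name, c.salary FROM departments p LEFT JOIN staff c ON c.dept_id = p.id AND c.salary > 71398

Result:
name      | salary
----------+-------
Marketing | 120297
Marketing | 162829
Finance   | 91728 
Legal     | NULL  
Sales     | 111350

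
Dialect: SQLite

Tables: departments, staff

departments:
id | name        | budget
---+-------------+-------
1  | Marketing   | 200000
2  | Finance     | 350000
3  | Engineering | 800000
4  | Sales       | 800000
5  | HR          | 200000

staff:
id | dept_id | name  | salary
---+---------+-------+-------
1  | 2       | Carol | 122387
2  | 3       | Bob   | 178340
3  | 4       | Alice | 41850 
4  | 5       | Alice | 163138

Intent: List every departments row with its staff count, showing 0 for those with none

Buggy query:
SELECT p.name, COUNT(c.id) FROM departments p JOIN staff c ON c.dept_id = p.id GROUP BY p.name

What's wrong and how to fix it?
Bug: An inner join excludes parents with zero children

Fix: Use LEFT JOIN so parents without children still appear (COUNT(c.id) gives 0)

Corrected query:
SELECT p.name, COUNT(c.id) FROM departments p LEFT JOIN staff c ON c.dept_id = p.id GROUP BY p.name

Result:
name        | COUNT(c.id)
------------+------------
Engineering | 1          
Finance     | 1          
HR          | 1          
Marketing   | 0          
Sales       | 1          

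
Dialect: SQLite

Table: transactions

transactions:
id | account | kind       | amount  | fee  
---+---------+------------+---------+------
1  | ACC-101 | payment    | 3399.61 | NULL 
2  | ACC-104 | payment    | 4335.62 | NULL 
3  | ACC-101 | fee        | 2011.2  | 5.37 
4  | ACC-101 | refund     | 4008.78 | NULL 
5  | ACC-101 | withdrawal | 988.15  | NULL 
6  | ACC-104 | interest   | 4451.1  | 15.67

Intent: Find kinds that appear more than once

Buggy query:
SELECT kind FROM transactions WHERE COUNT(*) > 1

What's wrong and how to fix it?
Bug: WHERE can't reference COUNT(*); aggregates are computed after WHERE

Fix: Group first, then use HAVING for the count condition

Corrected query:
SELECT kind FROM transactions GROUP BY kind HAVING COUNT(*) > 1

Result:
kind   
-------
payment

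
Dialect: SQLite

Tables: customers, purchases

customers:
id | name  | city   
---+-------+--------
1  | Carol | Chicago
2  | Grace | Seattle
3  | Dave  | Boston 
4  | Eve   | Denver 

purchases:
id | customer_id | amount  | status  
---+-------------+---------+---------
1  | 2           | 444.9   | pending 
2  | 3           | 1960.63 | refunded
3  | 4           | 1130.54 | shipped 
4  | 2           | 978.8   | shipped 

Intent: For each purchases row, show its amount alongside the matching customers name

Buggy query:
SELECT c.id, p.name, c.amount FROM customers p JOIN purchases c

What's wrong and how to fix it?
Bug: JOIN with no ON clause produces a cartesian product; every purchases row pairs with every customers row

Fix: Add ON c.customer_id = p.id to the JOIN

Corrected query:
SELECT c.id, p.name, c.amount FROM customers p JOIN purchases c ON c.customer_id = p.id

Result:
id | name  | amount 
---+-------+--------
1  | Grace | 444.9  
2  | Dave  | 1960.63
3  | Eve   | 1130.54
4  | Grace | 978.8  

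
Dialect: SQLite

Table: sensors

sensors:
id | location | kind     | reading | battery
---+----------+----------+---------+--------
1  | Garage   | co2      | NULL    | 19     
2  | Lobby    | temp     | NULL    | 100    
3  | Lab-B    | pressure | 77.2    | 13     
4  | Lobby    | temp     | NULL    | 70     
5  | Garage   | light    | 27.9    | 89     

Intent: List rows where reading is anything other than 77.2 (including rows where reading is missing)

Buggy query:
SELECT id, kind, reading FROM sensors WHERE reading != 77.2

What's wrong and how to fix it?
Bug: Inequality against NULL is unknown, not true; rows with NULL are dropped

Fix: Add an explicit OR reading IS NULL to include the missing-value rows

Corrected query:
SELECT id, kind, reading FROM sensors WHERE reading != 77.2 OR reading IS NULL

Result:
id | kind  | reading
---+-------+--------
1  | co2   | NULL   
2  | temp  | NULL   
4  | temp  | NULL   
5  | light | 27.9   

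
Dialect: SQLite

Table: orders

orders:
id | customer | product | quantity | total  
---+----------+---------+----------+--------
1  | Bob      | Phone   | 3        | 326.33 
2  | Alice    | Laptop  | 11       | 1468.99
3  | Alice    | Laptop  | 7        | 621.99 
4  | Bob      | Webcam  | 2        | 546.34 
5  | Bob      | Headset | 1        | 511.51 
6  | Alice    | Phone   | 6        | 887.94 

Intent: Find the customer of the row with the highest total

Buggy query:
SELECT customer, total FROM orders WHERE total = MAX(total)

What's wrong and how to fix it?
Bug: MAX(total) is an aggregate and cannot be used directly in WHERE

Fix: Wrap MAX in a scalar subquery so WHERE compares against a single value

Corrected query:
SELECT customer, total FROM orders WHERE total = (SELECT MAX(total) FROM orders)

Result:
customer | total  
---------+--------
Alice    | 1468.99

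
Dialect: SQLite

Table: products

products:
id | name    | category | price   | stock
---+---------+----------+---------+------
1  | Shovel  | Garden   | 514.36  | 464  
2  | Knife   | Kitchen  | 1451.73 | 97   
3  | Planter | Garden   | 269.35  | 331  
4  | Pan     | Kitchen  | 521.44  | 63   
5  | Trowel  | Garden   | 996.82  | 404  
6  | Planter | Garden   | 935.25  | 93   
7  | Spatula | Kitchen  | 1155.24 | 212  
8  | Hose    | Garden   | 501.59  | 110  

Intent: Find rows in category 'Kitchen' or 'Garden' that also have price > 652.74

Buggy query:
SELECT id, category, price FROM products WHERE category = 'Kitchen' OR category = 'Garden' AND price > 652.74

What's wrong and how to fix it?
Bug: Without parentheses, AND is evaluated before OR, so the price filter only applies to the 'Garden' branch

Fix: Group the OR with parentheses (or use IN), then AND the threshold

Corrected query:
SELECT id, category, price FROM products WHERE (category = 'Kitchen' OR category = 'Garden') AND price > 652.74

Result:
id | category | price  
---+----------+--------
2  | Kitchen  | 1451.73
5  | Garden   | 996.82 
6  | Garden   | 935.25 
7  | Kitchen  | 1155.24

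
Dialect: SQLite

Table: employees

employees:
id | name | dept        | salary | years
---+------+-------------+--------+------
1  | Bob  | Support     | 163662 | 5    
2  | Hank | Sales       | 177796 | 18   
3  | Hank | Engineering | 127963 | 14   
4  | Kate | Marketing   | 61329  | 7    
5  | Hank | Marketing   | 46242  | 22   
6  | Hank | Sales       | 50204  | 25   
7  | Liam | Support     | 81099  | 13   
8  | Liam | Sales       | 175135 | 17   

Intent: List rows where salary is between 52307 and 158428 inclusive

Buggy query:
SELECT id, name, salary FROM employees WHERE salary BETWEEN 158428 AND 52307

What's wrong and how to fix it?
Bug: The bounds are reversed; BETWEEN a AND b requires a <= b to match anything

Fix: Write BETWEEN 52307 AND 158428

Corrected query:
SELECT id, name, salary FROM employees WHERE salary BETWEEN 52307 AND 158428

Result:
id | name | salary
---+------+-------
3  | Hank | 127963
4  | Kate | 61329 
7  | Liam | 81099 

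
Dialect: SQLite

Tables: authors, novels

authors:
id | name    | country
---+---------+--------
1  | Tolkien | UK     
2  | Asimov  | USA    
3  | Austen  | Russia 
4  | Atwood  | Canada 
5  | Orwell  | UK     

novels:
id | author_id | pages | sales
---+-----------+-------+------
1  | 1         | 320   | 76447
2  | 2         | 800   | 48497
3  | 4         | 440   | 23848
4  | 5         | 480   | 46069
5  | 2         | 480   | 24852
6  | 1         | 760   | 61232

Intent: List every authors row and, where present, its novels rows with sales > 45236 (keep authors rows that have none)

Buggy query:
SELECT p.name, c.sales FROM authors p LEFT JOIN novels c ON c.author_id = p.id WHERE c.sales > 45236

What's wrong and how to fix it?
Bug: Filtering c.sales in WHERE discards the NULL rows produced by LEFT JOIN, turning it into an inner join

Fix: Move the right-table condition into the ON clause so unmatched parents are kept

Corrected query:
SELECT p.name, c.sales FROM authors p LEFT JOIN novels c ON c.author_id = p.id AND c.sales > 45236

Result:
name    | sales
--------+------
Tolkien | 61232
Tolkien | 76447
Asimov  | 48497
Austen  | NULL 
Atwood  | NULL 
Orwell  | 46069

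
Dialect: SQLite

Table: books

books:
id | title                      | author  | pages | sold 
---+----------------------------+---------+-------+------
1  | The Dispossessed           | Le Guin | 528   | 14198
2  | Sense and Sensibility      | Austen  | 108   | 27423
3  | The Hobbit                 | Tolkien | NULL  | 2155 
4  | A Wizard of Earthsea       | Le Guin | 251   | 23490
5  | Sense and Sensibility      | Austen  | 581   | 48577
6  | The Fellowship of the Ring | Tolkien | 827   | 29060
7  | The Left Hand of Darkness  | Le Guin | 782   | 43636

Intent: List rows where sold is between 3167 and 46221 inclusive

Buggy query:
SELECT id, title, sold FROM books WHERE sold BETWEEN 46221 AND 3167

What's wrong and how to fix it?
Bug: The bounds are reversed; BETWEEN a AND b requires a <= b to match anything

Fix: Swap the bounds so the smaller value comes first

Corrected query:
SELECT id, title, sold FROM books WHERE sold BETWEEN 3167 AND 46221

Result:
id | title                      | sold 
---+----------------------------+------
1  | The Dispossessed           | 14198
2  | Sense and Sensibility      | 27423
4  | A Wizard of Earthsea       | 23490
6  | The Fellowship of the Ring | 29060
7  | The Left Hand of Darkness  | 43636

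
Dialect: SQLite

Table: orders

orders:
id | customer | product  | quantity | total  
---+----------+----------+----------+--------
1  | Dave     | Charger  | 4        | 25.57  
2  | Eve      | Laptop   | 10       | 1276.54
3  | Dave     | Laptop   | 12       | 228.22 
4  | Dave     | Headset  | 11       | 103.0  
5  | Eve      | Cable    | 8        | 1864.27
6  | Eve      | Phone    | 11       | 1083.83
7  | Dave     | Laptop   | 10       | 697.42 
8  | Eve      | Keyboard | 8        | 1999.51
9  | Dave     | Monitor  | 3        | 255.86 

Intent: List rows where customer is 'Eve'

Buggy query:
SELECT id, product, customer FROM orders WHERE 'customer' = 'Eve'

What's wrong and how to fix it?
Bug: Single quotes denote string literals in SQL; the column name is being compared as a constant string

Fix: Remove the quotes around the column name (or use double quotes for an identifier)

Corrected query:
SELECT id, product, customer FROM orders WHERE customer = 'Eve'

Result:
id | product  | customer
---+----------+---------
2  | Laptop   | Eve     
5  | Cable    | Eve     
6  | Phone    | Eve     
8  | Keyboard | Eve     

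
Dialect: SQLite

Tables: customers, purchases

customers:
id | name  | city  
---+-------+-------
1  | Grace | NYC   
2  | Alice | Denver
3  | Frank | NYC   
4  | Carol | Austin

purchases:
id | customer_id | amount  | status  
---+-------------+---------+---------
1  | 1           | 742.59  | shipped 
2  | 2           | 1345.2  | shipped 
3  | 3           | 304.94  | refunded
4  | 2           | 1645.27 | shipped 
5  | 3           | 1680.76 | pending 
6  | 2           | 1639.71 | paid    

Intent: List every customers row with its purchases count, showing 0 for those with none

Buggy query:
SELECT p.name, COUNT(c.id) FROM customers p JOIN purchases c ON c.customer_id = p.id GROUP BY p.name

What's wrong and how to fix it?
Bug: An inner join excludes parents with zero children

Fix: Use LEFT JOIN so parents without children still appear (COUNT(c.id) gives 0)

Corrected query:
SELECT p.name, COUNT(c.id) FROM customers p LEFT JOIN purchases c ON c.customer_id = p.id GROUP BY p.name

Result:
name  | COUNT(c.id)
------+------------
Alice | 3          
Carol | 0          
Frank | 2          
Grace | 1          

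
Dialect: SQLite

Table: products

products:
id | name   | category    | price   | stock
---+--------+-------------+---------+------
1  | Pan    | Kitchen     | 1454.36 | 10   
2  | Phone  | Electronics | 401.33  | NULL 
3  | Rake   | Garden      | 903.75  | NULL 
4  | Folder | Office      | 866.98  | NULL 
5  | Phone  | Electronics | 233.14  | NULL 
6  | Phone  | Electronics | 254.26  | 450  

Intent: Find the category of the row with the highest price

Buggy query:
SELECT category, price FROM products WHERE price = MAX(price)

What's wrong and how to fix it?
Bug: WHERE is evaluated per row; an aggregate over the whole table isn't defined there

Fix: Wrap MAX in a scalar subquery so WHERE compares against a single value

Corrected query:
SELECT category, price FROM products WHERE price = (SELECT MAX(price) FROM products)

Result:
category | price  
---------+--------
Kitchen  | 1454.36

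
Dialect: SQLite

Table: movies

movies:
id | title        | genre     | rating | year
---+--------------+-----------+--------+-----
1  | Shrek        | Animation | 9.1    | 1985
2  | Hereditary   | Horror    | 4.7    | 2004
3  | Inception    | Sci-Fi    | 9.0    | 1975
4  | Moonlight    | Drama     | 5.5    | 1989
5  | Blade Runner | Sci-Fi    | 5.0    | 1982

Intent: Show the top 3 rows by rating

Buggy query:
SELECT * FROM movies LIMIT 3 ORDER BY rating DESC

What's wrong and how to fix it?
Bug: LIMIT must come after ORDER BY

Fix: Sort with ORDER BY, then apply LIMIT

Corrected query:
SELECT * FROM movies ORDER BY rating DESC LIMIT 3

Result:
id | title     | genre     | rating | year
---+-----------+-----------+--------+-----
1  | Shrek     | Animation | 9.1    | 1985
3  | Inception | Sci-Fi    | 9      | 1975
4  | Moonlight | Drama     | 5.5    | 1989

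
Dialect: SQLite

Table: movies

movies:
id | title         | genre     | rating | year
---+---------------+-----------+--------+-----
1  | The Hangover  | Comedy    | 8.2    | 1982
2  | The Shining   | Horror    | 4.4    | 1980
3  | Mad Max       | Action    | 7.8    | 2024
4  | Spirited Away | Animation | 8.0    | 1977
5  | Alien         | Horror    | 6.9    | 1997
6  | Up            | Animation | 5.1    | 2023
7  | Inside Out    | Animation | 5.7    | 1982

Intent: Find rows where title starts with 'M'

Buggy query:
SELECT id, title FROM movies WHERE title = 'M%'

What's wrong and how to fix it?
Bug: '=' compares the literal string including the % character; pattern matching needs LIKE

Fix: Use LIKE for wildcard pattern matching

Corrected query:
SELECT id, title FROM movies WHERE title LIKE 'M%'

Result:
id | title  
---+--------
3  | Mad Max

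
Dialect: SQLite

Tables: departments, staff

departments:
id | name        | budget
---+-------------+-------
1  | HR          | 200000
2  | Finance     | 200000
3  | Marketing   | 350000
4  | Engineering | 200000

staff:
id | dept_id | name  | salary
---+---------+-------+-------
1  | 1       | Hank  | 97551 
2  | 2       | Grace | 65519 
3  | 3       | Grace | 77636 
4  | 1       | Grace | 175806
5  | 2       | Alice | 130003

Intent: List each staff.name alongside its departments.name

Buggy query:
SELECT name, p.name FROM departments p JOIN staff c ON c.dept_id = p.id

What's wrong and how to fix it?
Bug: 'name' exists in both joined tables, so the database can't tell which one is meant

Fix: Prefix ambiguous columns with the table alias

Corrected query:
SELECT c.name, p.name FROM departments p JOIN staff c ON c.dept_id = p.id

Result:
name  | name     
------+----------
Hank  | HR       
Grace | Finance  
Grace | Marketing
Grace | HR       
Alice | Finance  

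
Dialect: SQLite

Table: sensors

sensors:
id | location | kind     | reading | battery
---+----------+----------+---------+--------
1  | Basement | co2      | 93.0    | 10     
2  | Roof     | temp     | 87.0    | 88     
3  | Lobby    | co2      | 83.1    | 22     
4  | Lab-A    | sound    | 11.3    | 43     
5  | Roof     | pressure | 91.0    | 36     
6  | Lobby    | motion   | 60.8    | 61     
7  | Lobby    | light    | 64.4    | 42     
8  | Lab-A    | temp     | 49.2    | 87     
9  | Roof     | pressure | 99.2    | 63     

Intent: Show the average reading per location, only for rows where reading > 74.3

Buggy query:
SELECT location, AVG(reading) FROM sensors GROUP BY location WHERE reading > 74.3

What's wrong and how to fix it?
Bug: WHERE cannot follow GROUP BY

Fix: Place WHERE between FROM and GROUP BY

Corrected query:
SELECT location, AVG(reading) FROM sensors WHERE reading > 74.3 GROUP BY location

Result:
location | AVG(reading)
---------+-------------
Basement | 93          
Lobby    | 83.1        
Roof     | 92.4        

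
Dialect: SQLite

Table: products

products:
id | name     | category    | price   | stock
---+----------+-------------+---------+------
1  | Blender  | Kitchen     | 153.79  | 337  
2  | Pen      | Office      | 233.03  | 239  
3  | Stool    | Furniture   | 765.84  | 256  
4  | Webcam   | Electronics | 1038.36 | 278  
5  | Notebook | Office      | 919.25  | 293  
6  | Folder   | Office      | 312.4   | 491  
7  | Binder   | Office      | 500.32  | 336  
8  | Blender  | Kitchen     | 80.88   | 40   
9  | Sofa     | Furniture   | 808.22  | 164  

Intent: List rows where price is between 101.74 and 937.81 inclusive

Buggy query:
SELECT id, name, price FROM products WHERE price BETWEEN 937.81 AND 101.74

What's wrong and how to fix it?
Bug: BETWEEN expects the lower bound first; with 937.81 AND 101.74 the range is empty

Fix: Write BETWEEN 101.74 AND 937.81

Corrected query:
SELECT id, name, price FROM products WHERE price BETWEEN 101.74 AND 937.81

Result:
id | name     | price 
---+----------+-------
1  | Blender  | 153.79
2  | Pen      | 233.03
3  | Stool    | 765.84
5  | Notebook | 919.25
6  | Folder   | 312.4 
7  | Binder   | 500.32
9  | Sofa     | 808.22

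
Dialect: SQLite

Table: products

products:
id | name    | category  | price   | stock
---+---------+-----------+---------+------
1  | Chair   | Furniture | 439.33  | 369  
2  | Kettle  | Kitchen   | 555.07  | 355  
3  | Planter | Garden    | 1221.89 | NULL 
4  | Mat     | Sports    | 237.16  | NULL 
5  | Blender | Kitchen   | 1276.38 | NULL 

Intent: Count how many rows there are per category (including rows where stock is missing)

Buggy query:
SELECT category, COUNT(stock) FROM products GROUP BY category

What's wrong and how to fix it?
Bug: COUNT(column) counts non-NULL values only; rows with NULL stock aren't counted

Fix: Use COUNT(*) to count all rows regardless of NULL

Corrected query:
SELECT category, COUNT(*) FROM products GROUP BY category

Result:
category  | COUNT(*)
----------+---------
Furniture | 1       
Garden    | 1       
Kitchen   | 2       
Sports    | 1       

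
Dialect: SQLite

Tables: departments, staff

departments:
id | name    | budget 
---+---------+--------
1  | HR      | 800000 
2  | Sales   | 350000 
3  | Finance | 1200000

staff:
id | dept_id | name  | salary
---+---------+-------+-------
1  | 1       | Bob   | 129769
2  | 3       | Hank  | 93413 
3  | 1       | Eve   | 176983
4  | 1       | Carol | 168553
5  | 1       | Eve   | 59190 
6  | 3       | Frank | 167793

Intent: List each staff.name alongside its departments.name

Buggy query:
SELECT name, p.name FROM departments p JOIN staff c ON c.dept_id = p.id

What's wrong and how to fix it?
Bug: Both tables have a 'name' column; the unqualified reference is ambiguous

Fix: Prefix ambiguous columns with the table alias

Corrected query:
SELECT c.name, p.name FROM departments p JOIN staff c ON c.dept_id = p.id

Result:
name  | name   
------+--------
Bob   | HR     
Hank  | Finance
Eve   | HR     
Carol | HR     
Eve   | HR     
Frank | Finance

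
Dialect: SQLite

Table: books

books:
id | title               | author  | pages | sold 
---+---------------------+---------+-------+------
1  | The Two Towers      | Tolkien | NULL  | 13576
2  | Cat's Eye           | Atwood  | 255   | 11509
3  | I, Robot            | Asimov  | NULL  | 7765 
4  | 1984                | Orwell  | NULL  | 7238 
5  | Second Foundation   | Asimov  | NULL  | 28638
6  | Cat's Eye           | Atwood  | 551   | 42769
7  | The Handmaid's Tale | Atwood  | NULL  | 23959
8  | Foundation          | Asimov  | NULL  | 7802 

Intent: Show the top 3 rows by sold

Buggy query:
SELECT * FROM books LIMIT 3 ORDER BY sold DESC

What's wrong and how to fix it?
Bug: ORDER BY cannot follow LIMIT; LIMIT is the final clause

Fix: Sort with ORDER BY, then apply LIMIT

Corrected query:
SELECT * FROM books ORDER BY sold DESC LIMIT 3

Result:
id | title               | author | pages | sold 
---+---------------------+--------+-------+------
6  | Cat's Eye           | Atwood | 551   | 42769
5  | Second Foundation   | Asimov | NULL  | 28638
7  | The Handmaid's Tale | Atwood | NULL  | 23959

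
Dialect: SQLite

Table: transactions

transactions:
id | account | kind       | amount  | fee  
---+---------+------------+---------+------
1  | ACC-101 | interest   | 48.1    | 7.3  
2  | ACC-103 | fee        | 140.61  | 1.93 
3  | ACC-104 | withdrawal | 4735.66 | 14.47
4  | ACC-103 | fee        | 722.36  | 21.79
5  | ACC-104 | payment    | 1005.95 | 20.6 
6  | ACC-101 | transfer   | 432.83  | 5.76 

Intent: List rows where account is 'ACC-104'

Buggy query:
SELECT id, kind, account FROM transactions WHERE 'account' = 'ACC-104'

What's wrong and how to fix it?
Bug: 'account' in single quotes is a string literal, not the column; the comparison is literal-vs-literal and never true

Fix: Reference the column as account without single quotes

Corrected query:
SELECT id, kind, account FROM transactions WHERE account = 'ACC-104'

Result:
id | kind       | account
---+------------+--------
3  | withdrawal | ACC-104
5  | payment    | ACC-104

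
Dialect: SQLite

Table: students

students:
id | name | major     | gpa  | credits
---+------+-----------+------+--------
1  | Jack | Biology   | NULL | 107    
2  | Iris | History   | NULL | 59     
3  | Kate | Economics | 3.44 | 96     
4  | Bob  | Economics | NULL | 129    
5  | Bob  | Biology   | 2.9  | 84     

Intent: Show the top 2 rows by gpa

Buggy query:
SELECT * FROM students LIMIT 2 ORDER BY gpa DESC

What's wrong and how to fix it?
Bug: ORDER BY cannot follow LIMIT; LIMIT is the final clause

Fix: Sort with ORDER BY, then apply LIMIT

Corrected query:
SELECT * FROM students ORDER BY gpa DESC LIMIT 2

Result:
id | name | major     | gpa  | credits
---+------+-----------+------+--------
3  | Kate | Economics | 3.44 | 96     
5  | Bob  | Biology   | 2.9  | 84     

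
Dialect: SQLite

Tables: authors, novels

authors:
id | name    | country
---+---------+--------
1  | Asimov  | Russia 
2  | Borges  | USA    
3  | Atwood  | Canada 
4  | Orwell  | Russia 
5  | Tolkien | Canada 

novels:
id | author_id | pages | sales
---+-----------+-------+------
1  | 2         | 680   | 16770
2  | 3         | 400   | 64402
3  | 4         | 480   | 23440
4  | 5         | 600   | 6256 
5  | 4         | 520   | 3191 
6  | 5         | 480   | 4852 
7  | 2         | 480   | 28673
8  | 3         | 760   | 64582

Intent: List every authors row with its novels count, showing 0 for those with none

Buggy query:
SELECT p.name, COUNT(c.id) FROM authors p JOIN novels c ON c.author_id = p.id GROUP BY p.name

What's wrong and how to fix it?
Bug: INNER JOIN drops authors rows that have no matching novels rows

Fix: Use LEFT JOIN so parents without children still appear (COUNT(c.id) gives 0)

Corrected query:
SELECT p.name, COUNT(c.id) FROM authors p LEFT JOIN novels c ON c.author_id = p.id GROUP BY p.name

Result:
name    | COUNT(c.id)
--------+------------
Asimov  | 0          
Atwood  | 2          
Borges  | 2          
Orwell  | 2          
Tolkien | 2          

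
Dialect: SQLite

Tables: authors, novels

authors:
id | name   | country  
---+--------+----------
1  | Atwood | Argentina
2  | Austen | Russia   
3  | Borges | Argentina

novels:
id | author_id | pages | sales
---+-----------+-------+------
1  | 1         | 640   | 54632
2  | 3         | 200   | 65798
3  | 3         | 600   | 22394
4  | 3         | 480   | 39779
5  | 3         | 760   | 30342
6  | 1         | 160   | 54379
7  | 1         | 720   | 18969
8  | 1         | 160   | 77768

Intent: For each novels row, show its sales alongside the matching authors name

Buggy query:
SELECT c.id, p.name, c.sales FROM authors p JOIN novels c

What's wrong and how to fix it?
Bug: Missing join condition: each novels row is matched to all authors rows instead of just its own

Fix: Specify the join condition linking the foreign key to the parent id

Corrected query:
SELECT c.id, p.name, c.sales FROM authors p JOIN novels c ON c.author_id = p.id

Result:
id | name   | sales
---+--------+------
1  | Atwood | 54632
2  | Borges | 65798
3  | Borges | 22394
4  | Borges | 39779
5  | Borges | 30342
6  | Atwood | 54379
7  | Atwood | 18969
8  | Atwood | 77768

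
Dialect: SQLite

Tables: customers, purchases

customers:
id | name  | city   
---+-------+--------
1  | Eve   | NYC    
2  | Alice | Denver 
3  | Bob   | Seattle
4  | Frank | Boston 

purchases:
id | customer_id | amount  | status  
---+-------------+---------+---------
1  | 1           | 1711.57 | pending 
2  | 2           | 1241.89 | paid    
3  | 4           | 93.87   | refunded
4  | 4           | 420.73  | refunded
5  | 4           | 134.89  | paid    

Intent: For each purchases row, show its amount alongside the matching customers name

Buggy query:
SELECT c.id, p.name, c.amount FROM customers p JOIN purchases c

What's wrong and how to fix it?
Bug: Missing join condition: each purchases row is matched to all customers rows instead of just its own

Fix: Add ON c.customer_id = p.id to the JOIN

Corrected query:
SELECT c.id, p.name, c.amount FROM customers p JOIN purchases c ON c.customer_id = p.id

Result:
id | name  | amount 
---+-------+--------
1  | Eve   | 1711.57
2  | Alice | 1241.89
3  | Frank | 93.87  
4  | Frank | 420.73 
5  | Frank | 134.89 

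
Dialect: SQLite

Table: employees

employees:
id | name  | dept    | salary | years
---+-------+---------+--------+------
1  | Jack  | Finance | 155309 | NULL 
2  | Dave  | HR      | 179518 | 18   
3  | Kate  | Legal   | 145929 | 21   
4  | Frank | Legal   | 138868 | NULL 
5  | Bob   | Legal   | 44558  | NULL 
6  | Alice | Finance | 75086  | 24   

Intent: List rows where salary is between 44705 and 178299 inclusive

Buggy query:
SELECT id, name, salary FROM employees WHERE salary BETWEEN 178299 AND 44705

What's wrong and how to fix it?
Bug: BETWEEN expects the lower bound first; with 178299 AND 44705 the range is empty

Fix: Swap the bounds so the smaller value comes first

Corrected query:
SELECT id, name, salary FROM employees WHERE salary BETWEEN 44705 AND 178299

Result:
id | name  | salary
---+-------+-------
1  | Jack  | 155309
3  | Kate  | 145929
4  | Frank | 138868
6  | Alice | 75086 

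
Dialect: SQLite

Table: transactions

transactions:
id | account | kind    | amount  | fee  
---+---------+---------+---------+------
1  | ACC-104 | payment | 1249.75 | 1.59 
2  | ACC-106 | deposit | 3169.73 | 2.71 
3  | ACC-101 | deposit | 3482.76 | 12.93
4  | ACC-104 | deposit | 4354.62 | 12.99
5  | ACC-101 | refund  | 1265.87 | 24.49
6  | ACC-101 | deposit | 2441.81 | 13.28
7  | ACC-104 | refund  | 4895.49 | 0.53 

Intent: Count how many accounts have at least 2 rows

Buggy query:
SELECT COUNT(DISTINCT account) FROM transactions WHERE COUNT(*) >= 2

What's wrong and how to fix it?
Bug: COUNT(*) cannot appear in WHERE; the per-group count doesn't exist yet

Fix: Group first with HAVING COUNT(*) >= 2, then COUNT the resulting groups

Corrected query:
SELECT COUNT(*) FROM (SELECT account FROM transactions GROUP BY account HAVING COUNT(*) >= 2)

Result:
COUNT(*)
--------
2       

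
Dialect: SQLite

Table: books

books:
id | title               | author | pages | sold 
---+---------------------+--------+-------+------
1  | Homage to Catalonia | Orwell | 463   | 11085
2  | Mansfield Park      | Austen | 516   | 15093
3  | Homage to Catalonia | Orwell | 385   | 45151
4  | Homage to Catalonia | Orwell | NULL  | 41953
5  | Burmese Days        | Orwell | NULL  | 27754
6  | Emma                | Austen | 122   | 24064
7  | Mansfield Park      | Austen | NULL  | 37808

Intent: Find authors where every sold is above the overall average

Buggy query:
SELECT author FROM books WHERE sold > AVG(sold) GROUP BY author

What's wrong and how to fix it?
Bug: AVG() is an aggregate; it can't sit directly in WHERE

Fix: Compute the overall average in a scalar subquery and compare each group's MIN against it in HAVING

Corrected query:
SELECT author FROM books GROUP BY author HAVING MIN(sold) > (SELECT AVG(sold) FROM books)

Result:
(no rows)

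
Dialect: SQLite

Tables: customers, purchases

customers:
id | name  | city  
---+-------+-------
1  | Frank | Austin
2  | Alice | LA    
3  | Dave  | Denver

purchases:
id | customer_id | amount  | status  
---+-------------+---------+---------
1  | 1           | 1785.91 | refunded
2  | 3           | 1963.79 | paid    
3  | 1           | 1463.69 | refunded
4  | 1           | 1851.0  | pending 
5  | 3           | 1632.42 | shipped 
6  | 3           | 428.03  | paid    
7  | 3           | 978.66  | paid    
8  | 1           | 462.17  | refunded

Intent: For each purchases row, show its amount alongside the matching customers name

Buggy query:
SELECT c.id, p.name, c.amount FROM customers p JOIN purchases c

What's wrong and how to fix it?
Bug: Missing join condition: each purchases row is matched to all customers rows instead of just its own

Fix: Add ON c.customer_id = p.id to the JOIN

Corrected query:
SELECT c.id, p.name, c.amount FROM customers p JOIN purchases c ON c.customer_id = p.id

Result:
id | name  | amount 
---+-------+--------
1  | Frank | 1785.91
2  | Dave  | 1963.79
3  | Frank | 1463.69
4  | Frank | 1851   
5  | Dave  | 1632.42
6  | Dave  | 428.03 
7  | Dave  | 978.66 
8  | Frank | 462.17 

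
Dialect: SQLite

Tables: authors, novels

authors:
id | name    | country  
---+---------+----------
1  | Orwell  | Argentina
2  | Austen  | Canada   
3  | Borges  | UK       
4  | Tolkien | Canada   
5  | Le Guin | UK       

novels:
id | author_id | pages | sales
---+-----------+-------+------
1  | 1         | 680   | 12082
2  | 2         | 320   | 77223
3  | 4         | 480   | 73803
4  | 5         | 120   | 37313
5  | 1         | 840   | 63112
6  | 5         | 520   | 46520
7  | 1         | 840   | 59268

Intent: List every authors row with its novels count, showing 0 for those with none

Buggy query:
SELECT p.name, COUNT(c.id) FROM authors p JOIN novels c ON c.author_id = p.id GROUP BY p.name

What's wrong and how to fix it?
Bug: INNER JOIN drops authors rows that have no matching novels rows

Fix: Switch to LEFT JOIN to retain unmatched parent rows

Corrected query:
SELECT p.name, COUNT(c.id) FROM authors p LEFT JOIN novels c ON c.author_id = p.id GROUP BY p.name

Result:
name    | COUNT(c.id)
--------+------------
Austen  | 1          
Borges  | 0          
Le Guin | 2          
Orwell  | 3          
Tolkien | 1          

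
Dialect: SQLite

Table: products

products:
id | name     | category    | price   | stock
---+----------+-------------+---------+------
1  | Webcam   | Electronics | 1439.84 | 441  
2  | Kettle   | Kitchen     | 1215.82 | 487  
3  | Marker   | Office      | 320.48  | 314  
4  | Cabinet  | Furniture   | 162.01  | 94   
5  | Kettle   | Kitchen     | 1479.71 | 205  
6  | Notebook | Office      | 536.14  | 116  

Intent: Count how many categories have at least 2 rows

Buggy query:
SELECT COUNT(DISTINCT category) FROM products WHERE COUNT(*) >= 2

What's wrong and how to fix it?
Bug: COUNT(*) cannot appear in WHERE; the per-group count doesn't exist yet

Fix: Group first with HAVING COUNT(*) >= 2, then COUNT the resulting groups

Corrected query:
SELECT COUNT(*) FROM (SELECT category FROM products GROUP BY category HAVING COUNT(*) >= 2)

Result:
COUNT(*)
--------
2       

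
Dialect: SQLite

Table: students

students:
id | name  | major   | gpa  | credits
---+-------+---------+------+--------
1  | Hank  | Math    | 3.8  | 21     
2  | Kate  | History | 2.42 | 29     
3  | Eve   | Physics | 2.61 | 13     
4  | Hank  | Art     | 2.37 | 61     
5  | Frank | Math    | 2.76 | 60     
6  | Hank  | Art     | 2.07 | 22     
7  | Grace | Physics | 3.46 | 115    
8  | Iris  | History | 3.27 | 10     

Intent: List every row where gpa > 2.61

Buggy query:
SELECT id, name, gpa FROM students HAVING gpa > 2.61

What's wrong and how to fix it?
Bug: This is a non-aggregate query (no GROUP BY, no aggregates), so in SQLite the HAVING clause is invalid here; a row-level condition belongs in WHERE

Fix: Use WHERE for row-level filtering

Corrected query:
SELECT id, name, gpa FROM students WHERE gpa > 2.61

Result:
id | name  | gpa 
---+-------+-----
1  | Hank  | 3.8 
5  | Frank | 2.76
7  | Grace | 3.46
8  | Iris  | 3.27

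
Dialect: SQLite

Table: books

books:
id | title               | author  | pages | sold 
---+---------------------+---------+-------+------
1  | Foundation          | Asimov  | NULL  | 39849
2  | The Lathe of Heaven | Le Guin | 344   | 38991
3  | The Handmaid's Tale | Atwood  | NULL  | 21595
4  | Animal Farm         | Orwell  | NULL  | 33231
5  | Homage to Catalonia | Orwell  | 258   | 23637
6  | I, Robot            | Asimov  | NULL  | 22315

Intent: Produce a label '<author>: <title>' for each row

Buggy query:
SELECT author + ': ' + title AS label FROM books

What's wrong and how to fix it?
Bug: SQLite uses || for string concatenation; + coerces text to numbers (yielding 0)

Fix: Replace + with || to concatenate text

Corrected query:
SELECT author || ': ' || title AS label FROM books

Result:
label                       
----------------------------
Asimov: Foundation          
Le Guin: The Lathe of Heaven
Atwood: The Handmaid's Tale 
Orwell: Animal Farm         
Orwell: Homage to Catalonia 
Asimov: I, Robot            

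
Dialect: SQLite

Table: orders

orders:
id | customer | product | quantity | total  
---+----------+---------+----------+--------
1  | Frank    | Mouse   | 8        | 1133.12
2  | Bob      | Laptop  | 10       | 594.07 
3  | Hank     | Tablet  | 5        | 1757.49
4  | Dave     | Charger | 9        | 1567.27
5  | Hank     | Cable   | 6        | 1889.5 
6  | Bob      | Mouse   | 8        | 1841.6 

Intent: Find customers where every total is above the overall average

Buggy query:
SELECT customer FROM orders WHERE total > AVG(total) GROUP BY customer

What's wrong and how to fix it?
Bug: WHERE evaluates per row before aggregation, so AVG() is unavailable

Fix: Compute the overall average in a scalar subquery and compare each group's MIN against it in HAVING

Corrected query:
SELECT customer FROM orders GROUP BY customer HAVING MIN(total) > (SELECT AVG(total) FROM orders)

Result:
customer
--------
Dave    
Hank    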